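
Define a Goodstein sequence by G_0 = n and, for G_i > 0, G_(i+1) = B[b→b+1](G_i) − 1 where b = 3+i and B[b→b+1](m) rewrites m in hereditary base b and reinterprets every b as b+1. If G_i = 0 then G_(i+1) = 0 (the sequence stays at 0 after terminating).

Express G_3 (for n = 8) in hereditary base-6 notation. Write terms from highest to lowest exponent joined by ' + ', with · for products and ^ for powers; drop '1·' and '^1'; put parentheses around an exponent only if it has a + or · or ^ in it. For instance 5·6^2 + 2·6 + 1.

(0) 8|_3 = 2·3 + 2 ↦ 2·4 + 2|_4 = 10 ⇒ 9
(1) 9|_4 = 2·4 + 1 ↦ 2·5 + 1|_5 = 11 ⇒ 10
(2) 10|_5 = 2·5 ↦ 2·6|_6 = 12 ⇒ 11
(3) 11|_6 = 6 + 5 ↦ 7 + 5|_7 = 12 ⇒ 11

6 + 5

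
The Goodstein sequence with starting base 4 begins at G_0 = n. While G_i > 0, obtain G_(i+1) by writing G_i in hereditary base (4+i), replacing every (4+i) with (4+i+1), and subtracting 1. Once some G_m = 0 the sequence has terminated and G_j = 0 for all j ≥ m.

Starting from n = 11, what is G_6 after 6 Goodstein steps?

step 0: 11 = 2·4 + 3; sub 5 for 4: 2·5 + 3; = 13; G_1 = 13−1 = 12
step 1: 12 = 2·5 + 2; sub 6 for 5: 2·6 + 2; = 14; G_2 = 14−1 = 13
step 2: 13 = 2·6 + 1; sub 7 for 6: 2·7 + 1; = 15; G_3 = 15−1 = 14
step 3: 14 = 2·7; sub 8 for 7: 2·8; = 16; G_4 = 16−1 = 15
step 4: 15 = 8 + 7; sub 9 for 8: 9 + 7; = 16; G_5 = 16−1 = 15
step 5: 15 = 9 + 6; sub 10 for 9: 10 + 6; = 16; G_6 = 16−1 = 15

15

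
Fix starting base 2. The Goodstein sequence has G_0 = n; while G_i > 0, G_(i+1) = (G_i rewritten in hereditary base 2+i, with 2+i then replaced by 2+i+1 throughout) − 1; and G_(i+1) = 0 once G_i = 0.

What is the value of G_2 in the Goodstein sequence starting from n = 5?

255

G_0=5  [base 2] 2^2 + 1  →[2↦3]→  3^3 + 1 = 28  −1 ⇒ G_1=27
G_1=27  [base 3] 3^3  →[3↦4]→  4^4 = 256  −1 ⇒ G_2=255
G_2=255  [base 4] 3·4^3 + 3·4^2 + 3·4 + 3  →[4↦5]→  3·5^3 + 3·5^2 + 3·5 + 3 = 468  −1 ⇒ G_3=467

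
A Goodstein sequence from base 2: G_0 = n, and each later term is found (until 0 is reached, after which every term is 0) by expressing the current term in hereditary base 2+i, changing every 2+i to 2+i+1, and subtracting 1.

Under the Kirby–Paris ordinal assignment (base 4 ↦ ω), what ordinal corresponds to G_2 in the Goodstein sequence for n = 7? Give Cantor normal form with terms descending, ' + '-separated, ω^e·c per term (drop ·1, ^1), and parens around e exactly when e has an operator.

ω^ω + 3

7 —HB2→ 2^2 + 2 + 1 —bump→ 3^3 + 3 + 1 = 31 —(−1)→ 30
30 —HB3→ 3^3 + 3 —bump→ 4^4 + 4 = 260 —(−1)→ 259
259 —HB4→ 4^4 + 3 —bump→ 5^5 + 3 = 3128 —(−1)→ 3127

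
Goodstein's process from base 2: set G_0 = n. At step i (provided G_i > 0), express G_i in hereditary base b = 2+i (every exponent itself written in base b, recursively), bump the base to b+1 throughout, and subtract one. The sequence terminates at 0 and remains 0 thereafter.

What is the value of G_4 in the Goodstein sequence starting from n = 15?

326593

[0] 15 ≡ 2^(2 + 1) + 2^2 + 2 + 1 (base 2). Lift 3: 112. −1: 111.
[1] 111 ≡ 3^(3 + 1) + 3^3 + 3 (base 3). Lift 4: 1284. −1: 1283.
[2] 1283 ≡ 4^(4 + 1) + 4^4 + 3 (base 4). Lift 5: 18753. −1: 18752.
[3] 18752 ≡ 5^(5 + 1) + 5^5 + 2 (base 5). Lift 6: 326594. −1: 326593.
[4] 326593 ≡ 6^(6 + 1) + 6^6 + 1 (base 6). Lift 7: 6588345. −1: 6588344.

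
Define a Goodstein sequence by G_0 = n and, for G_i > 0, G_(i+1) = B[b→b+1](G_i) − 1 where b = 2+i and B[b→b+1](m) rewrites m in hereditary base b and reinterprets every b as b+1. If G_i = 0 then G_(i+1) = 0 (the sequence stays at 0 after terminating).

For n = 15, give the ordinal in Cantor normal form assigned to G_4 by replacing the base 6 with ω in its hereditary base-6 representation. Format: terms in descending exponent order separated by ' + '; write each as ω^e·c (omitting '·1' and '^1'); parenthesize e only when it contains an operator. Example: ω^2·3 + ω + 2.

i=0: 15 = 2^(2 + 1) + 2^2 + 2 + 1 (b=2); 2→3: 3^(3 + 1) + 3^3 + 3 + 1 = 112; 112−1 = 111
i=1: 111 = 3^(3 + 1) + 3^3 + 3 (b=3); 3→4: 4^(4 + 1) + 4^4 + 4 = 1284; 1284−1 = 1283
i=2: 1283 = 4^(4 + 1) + 4^4 + 3 (b=4); 4→5: 5^(5 + 1) + 5^5 + 3 = 18753; 18753−1 = 18752
i=3: 18752 = 5^(5 + 1) + 5^5 + 2 (b=5); 5→6: 6^(6 + 1) + 6^6 + 2 = 326594; 326594−1 = 326593

ω^(ω + 1) + ω^ω + 1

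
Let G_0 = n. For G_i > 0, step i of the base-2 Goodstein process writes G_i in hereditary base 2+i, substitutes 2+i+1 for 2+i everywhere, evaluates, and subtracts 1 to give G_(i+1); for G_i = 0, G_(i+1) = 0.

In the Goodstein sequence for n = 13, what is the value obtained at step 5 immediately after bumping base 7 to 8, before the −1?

13 —HB2→ 2^(2 + 1) + 2^2 + 1 —bump→ 3^(3 + 1) + 3^3 + 1 = 109 —(−1)→ 108
108 —HB3→ 3^(3 + 1) + 3^3 —bump→ 4^(4 + 1) + 4^4 = 1280 —(−1)→ 1279
1279 —HB4→ 4^(4 + 1) + 3·4^3 + 3·4^2 + 3·4 + 3 —bump→ 5^(5 + 1) + 3·5^3 + 3·5^2 + 3·5 + 3 = 16093 —(−1)→ 16092
16092 —HB5→ 5^(5 + 1) + 3·5^3 + 3·5^2 + 3·5 + 2 —bump→ 6^(6 + 1) + 3·6^3 + 3·6^2 + 3·6 + 2 = 280712 —(−1)→ 280711
280711 —HB6→ 6^(6 + 1) + 3·6^3 + 3·6^2 + 3·6 + 1 —bump→ 7^(7 + 1) + 3·7^3 + 3·7^2 + 3·7 + 1 = 5765999 —(−1)→ 5765998
5765998 —HB7→ 7^(7 + 1) + 3·7^3 + 3·7^2 + 3·7 —bump→ 8^(8 + 1) + 3·8^3 + 3·8^2 + 3·8 = 134219480 —(−1)→ 134219479

134219480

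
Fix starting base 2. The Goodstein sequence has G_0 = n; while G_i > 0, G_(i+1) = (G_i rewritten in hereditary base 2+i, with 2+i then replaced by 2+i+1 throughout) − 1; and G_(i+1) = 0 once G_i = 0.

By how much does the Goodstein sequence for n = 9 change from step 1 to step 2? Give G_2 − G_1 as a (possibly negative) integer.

942

base 2: 9 = 2^(2 + 1) + 1; at 3: 3^(3 + 1) + 1 = 82; next = 81
base 3: 81 = 3^(3 + 1); at 4: 4^(4 + 1) = 1024; next = 1023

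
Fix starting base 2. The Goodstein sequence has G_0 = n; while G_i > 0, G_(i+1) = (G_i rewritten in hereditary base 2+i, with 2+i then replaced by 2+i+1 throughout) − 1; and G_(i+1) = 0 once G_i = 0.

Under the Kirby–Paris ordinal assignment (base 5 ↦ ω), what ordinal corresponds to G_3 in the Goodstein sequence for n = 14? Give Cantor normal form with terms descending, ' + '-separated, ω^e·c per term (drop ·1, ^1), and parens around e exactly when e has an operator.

ω^(ω + 1) + ω^ω

(0) 14|_2 = 2^(2 + 1) + 2^2 + 2 ↦ 3^(3 + 1) + 3^3 + 3|_3 = 111 ⇒ 110
(1) 110|_3 = 3^(3 + 1) + 3^3 + 2 ↦ 4^(4 + 1) + 4^4 + 2|_4 = 1282 ⇒ 1281
(2) 1281|_4 = 4^(4 + 1) + 4^4 + 1 ↦ 5^(5 + 1) + 5^5 + 1|_5 = 18751 ⇒ 18750
(3) 18750|_5 = 5^(5 + 1) + 5^5 ↦ 6^(6 + 1) + 6^6|_6 = 326592 ⇒ 326591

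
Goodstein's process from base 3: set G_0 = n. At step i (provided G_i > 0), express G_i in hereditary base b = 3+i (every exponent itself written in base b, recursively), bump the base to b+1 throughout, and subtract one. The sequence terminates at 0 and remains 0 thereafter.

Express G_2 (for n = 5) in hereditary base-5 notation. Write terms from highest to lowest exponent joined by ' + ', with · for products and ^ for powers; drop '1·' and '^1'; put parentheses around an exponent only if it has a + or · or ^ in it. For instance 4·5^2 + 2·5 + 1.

5

G_0 = 5. HB_3(5) = 3 + 2. Bump = 6. G_1 = 5.
G_1 = 5. HB_4(5) = 4 + 1. Bump = 6. G_2 = 5.
G_2 = 5. HB_5(5) = 5. Bump = 6. G_3 = 5.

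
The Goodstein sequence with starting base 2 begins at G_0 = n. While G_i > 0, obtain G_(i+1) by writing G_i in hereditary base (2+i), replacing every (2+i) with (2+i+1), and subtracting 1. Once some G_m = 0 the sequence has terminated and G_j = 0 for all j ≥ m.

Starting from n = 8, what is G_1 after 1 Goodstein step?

80

G_0 = 8. HB_2(8) = 2^(2 + 1). Bump = 81. G_1 = 80.
G_1 = 80. HB_3(80) = 2·3^3 + 2·3^2 + 2·3 + 2. Bump = 554. G_2 = 553.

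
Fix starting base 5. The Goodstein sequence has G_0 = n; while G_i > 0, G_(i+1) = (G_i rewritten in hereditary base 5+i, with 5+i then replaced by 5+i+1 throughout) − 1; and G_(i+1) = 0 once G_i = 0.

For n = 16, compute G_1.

step 0: 16 = 3·5 + 1; sub 6 for 5: 3·6 + 1; = 19; G_1 = 19−1 = 18
step 1: 18 = 3·6; sub 7 for 6: 3·7; = 21; G_2 = 21−1 = 20

18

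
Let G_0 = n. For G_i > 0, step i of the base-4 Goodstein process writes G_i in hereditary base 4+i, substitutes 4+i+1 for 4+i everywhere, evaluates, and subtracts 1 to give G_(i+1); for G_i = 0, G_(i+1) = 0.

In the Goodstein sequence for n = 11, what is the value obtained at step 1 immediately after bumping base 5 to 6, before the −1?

[0] 11 ≡ 2·4 + 3 (base 4). Lift 5: 13. −1: 12.
[1] 12 ≡ 2·5 + 2 (base 5). Lift 6: 14. −1: 13.

14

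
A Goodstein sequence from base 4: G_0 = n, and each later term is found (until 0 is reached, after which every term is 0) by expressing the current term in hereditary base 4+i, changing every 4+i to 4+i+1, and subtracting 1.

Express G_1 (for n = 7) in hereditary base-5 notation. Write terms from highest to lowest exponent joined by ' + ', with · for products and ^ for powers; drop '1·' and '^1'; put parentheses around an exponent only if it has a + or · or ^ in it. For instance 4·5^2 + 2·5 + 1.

5 + 2

[0] 7 ≡ 4 + 3 (base 4). Lift 5: 8. −1: 7.
[1] 7 ≡ 5 + 2 (base 5). Lift 6: 8. −1: 7.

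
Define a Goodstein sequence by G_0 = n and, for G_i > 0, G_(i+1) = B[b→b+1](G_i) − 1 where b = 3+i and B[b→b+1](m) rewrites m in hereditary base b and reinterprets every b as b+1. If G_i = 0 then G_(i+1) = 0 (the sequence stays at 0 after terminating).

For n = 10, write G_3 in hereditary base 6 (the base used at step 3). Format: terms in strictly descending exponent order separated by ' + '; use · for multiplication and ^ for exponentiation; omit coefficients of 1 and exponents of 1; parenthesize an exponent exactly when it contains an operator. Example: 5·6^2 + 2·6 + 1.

[0] 10 ≡ 3^2 + 1 (base 3). Lift 4: 17. −1: 16.
[1] 16 ≡ 4^2 (base 4). Lift 5: 25. −1: 24.
[2] 24 ≡ 4·5 + 4 (base 5). Lift 6: 28. −1: 27.

4·6 + 3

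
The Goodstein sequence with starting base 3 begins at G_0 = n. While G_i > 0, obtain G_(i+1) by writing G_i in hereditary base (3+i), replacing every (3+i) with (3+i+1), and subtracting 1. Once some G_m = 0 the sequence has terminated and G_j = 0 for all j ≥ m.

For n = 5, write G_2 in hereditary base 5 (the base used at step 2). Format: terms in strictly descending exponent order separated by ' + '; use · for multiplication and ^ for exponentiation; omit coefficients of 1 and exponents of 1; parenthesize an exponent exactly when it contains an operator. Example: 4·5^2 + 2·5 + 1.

i=0: 5 = 3 + 2 (b=3); 3→4: 4 + 2 = 6; 6−1 = 5
i=1: 5 = 4 + 1 (b=4); 4→5: 5 + 1 = 6; 6−1 = 5
i=2: 5 = 5 (b=5); 5→6: 6 = 6; 6−1 = 5

5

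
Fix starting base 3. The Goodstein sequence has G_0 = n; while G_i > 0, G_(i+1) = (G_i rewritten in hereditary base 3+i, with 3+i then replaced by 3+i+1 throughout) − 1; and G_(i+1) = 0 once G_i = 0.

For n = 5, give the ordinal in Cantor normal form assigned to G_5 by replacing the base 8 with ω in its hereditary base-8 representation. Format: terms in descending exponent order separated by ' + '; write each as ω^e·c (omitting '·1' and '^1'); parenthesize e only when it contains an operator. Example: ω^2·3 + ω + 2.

3

(0) 5|_3 = 3 + 2 ↦ 4 + 2|_4 = 6 ⇒ 5
(1) 5|_4 = 4 + 1 ↦ 5 + 1|_5 = 6 ⇒ 5
(2) 5|_5 = 5 ↦ 6|_6 = 6 ⇒ 5
(3) 5|_6 = 5 ↦ 5|_7 = 5 ⇒ 4
(4) 4|_7 = 4 ↦ 4|_8 = 4 ⇒ 3
(5) 3|_8 = 3 ↦ 3|_9 = 3 ⇒ 2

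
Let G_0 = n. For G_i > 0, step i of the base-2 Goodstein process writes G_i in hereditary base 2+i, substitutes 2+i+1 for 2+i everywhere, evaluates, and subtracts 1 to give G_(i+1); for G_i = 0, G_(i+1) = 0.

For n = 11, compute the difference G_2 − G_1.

943

base 2: 11 = 2^(2 + 1) + 2 + 1; at 3: 3^(3 + 1) + 3 + 1 = 85; next = 84
base 3: 84 = 3^(3 + 1) + 3; at 4: 4^(4 + 1) + 4 = 1028; next = 1027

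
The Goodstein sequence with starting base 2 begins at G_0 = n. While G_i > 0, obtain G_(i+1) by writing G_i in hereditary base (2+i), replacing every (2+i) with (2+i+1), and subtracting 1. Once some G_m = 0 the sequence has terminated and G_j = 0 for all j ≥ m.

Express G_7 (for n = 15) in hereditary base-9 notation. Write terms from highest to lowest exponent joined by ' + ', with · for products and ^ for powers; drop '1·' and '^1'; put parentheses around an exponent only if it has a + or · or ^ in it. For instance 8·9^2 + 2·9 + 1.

G_0=15  [base 2] 2^(2 + 1) + 2^2 + 2 + 1  →[2↦3]→  3^(3 + 1) + 3^3 + 3 + 1 = 112  −1 ⇒ G_1=111
G_1=111  [base 3] 3^(3 + 1) + 3^3 + 3  →[3↦4]→  4^(4 + 1) + 4^4 + 4 = 1284  −1 ⇒ G_2=1283
G_2=1283  [base 4] 4^(4 + 1) + 4^4 + 3  →[4↦5]→  5^(5 + 1) + 5^5 + 3 = 18753  −1 ⇒ G_3=18752
G_3=18752  [base 5] 5^(5 + 1) + 5^5 + 2  →[5↦6]→  6^(6 + 1) + 6^6 + 2 = 326594  −1 ⇒ G_4=326593
G_4=326593  [base 6] 6^(6 + 1) + 6^6 + 1  →[6↦7]→  7^(7 + 1) + 7^7 + 1 = 6588345  −1 ⇒ G_5=6588344
G_5=6588344  [base 7] 7^(7 + 1) + 7^7  →[7↦8]→  8^(8 + 1) + 8^8 = 150994944  −1 ⇒ G_6=150994943
G_6=150994943  [base 8] 8^(8 + 1) + 7·8^7 + 7·8^6 + 7·8^5 + 7·8^4 + 7·8^3 + 7·8^2 + 7·8 + 7  →[8↦9]→  9^(9 + 1) + 7·9^7 + 7·9^6 + 7·9^5 + 7·9^4 + 7·9^3 + 7·9^2 + 7·9 + 7 = 3524450281  −1 ⇒ G_7=3524450280
G_7=3524450280  [base 9] 9^(9 + 1) + 7·9^7 + 7·9^6 + 7·9^5 + 7·9^4 + 7·9^3 + 7·9^2 + 7·9 + 6  →[9↦10]→  10^(10 + 1) + 7·10^7 + 7·10^6 + 7·10^5 + 7·10^4 + 7·10^3 + 7·10^2 + 7·10 + 6 = 100077777776  −1 ⇒ G_8=100077777775

9^(9 + 1) + 7·9^7 + 7·9^6 + 7·9^5 + 7·9^4 + 7·9^3 + 7·9^2 + 7·9 + 6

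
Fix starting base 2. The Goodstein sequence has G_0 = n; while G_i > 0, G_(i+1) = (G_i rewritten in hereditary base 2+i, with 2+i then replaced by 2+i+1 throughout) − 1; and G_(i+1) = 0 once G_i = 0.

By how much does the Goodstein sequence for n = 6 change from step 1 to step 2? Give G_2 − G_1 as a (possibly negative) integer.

(0) 6|_2 = 2^2 + 2 ↦ 3^3 + 3|_3 = 30 ⇒ 29
(1) 29|_3 = 3^3 + 2 ↦ 4^4 + 2|_4 = 258 ⇒ 257

228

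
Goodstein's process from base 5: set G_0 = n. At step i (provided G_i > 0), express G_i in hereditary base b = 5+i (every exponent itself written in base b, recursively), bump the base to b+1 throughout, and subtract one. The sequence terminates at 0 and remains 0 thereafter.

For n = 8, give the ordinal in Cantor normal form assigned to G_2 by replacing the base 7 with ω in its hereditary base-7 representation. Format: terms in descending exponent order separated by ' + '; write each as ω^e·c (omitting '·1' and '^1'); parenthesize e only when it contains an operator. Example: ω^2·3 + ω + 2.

ω + 1

i=0: 8 = 5 + 3 (b=5); 5→6: 6 + 3 = 9; 9−1 = 8
i=1: 8 = 6 + 2 (b=6); 6→7: 7 + 2 = 9; 9−1 = 8
i=2: 8 = 7 + 1 (b=7); 7→8: 8 + 1 = 9; 9−1 = 8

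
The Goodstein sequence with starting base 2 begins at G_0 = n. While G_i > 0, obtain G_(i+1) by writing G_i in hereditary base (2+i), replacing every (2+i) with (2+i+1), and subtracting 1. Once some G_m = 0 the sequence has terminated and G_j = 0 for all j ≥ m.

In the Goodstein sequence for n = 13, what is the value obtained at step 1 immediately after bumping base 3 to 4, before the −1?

1280

[0] 13 ≡ 2^(2 + 1) + 2^2 + 1 (base 2). Lift 3: 109. −1: 108.
[1] 108 ≡ 3^(3 + 1) + 3^3 (base 3). Lift 4: 1280. −1: 1279.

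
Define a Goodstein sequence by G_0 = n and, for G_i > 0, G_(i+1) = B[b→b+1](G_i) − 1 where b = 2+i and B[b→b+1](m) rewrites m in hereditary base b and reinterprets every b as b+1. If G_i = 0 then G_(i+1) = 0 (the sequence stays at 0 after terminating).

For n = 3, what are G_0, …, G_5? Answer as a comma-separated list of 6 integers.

3, 3, 3, 2, 1, 0

3 —HB2→ 2 + 1 —bump→ 3 + 1 = 4 —(−1)→ 3
3 —HB3→ 3 —bump→ 4 = 4 —(−1)→ 3
3 —HB4→ 3 —bump→ 3 = 3 —(−1)→ 2
2 —HB5→ 2 —bump→ 2 = 2 —(−1)→ 1
1 —HB6→ 1 —bump→ 1 = 1 —(−1)→ 0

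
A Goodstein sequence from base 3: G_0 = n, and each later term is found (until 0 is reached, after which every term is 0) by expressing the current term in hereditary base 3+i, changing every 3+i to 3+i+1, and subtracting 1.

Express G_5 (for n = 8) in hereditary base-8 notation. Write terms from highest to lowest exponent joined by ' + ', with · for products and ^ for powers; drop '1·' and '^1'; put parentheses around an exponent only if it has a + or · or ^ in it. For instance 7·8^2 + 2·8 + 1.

8 + 3

step 0: 8 = 2·3 + 2; sub 4 for 3: 2·4 + 2; = 10; G_1 = 10−1 = 9
step 1: 9 = 2·4 + 1; sub 5 for 4: 2·5 + 1; = 11; G_2 = 11−1 = 10
step 2: 10 = 2·5; sub 6 for 5: 2·6; = 12; G_3 = 12−1 = 11
step 3: 11 = 6 + 5; sub 7 for 6: 7 + 5; = 12; G_4 = 12−1 = 11
step 4: 11 = 7 + 4; sub 8 for 7: 8 + 4; = 12; G_5 = 12−1 = 11
step 5: 11 = 8 + 3; sub 9 for 8: 9 + 3; = 12; G_6 = 12−1 = 11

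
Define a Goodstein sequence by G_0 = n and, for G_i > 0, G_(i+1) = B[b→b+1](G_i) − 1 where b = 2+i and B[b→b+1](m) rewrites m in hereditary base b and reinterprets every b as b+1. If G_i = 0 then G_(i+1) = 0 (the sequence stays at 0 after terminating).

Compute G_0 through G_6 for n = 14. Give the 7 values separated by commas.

14, 110, 1281, 18750, 326591, 5862840, 134404971

14 —HB2→ 2^(2 + 1) + 2^2 + 2 —bump→ 3^(3 + 1) + 3^3 + 3 = 111 —(−1)→ 110
110 —HB3→ 3^(3 + 1) + 3^3 + 2 —bump→ 4^(4 + 1) + 4^4 + 2 = 1282 —(−1)→ 1281
1281 —HB4→ 4^(4 + 1) + 4^4 + 1 —bump→ 5^(5 + 1) + 5^5 + 1 = 18751 —(−1)→ 18750
18750 —HB5→ 5^(5 + 1) + 5^5 —bump→ 6^(6 + 1) + 6^6 = 326592 —(−1)→ 326591
326591 —HB6→ 6^(6 + 1) + 5·6^5 + 5·6^4 + 5·6^3 + 5·6^2 + 5·6 + 5 —bump→ 7^(7 + 1) + 5·7^5 + 5·7^4 + 5·7^3 + 5·7^2 + 5·7 + 5 = 5862841 —(−1)→ 5862840
5862840 —HB7→ 7^(7 + 1) + 5·7^5 + 5·7^4 + 5·7^3 + 5·7^2 + 5·7 + 4 —bump→ 8^(8 + 1) + 5·8^5 + 5·8^4 + 5·8^3 + 5·8^2 + 5·8 + 4 = 134404972 —(−1)→ 134404971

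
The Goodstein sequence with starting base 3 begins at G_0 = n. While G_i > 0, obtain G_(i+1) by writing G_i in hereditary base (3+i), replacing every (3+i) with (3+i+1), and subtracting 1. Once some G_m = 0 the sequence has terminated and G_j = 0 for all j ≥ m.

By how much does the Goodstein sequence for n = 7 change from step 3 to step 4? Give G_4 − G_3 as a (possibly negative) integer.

(0) 7|_3 = 2·3 + 1 ↦ 2·4 + 1|_4 = 9 ⇒ 8
(1) 8|_4 = 2·4 ↦ 2·5|_5 = 10 ⇒ 9
(2) 9|_5 = 5 + 4 ↦ 6 + 4|_6 = 10 ⇒ 9
(3) 9|_6 = 6 + 3 ↦ 7 + 3|_7 = 10 ⇒ 9

0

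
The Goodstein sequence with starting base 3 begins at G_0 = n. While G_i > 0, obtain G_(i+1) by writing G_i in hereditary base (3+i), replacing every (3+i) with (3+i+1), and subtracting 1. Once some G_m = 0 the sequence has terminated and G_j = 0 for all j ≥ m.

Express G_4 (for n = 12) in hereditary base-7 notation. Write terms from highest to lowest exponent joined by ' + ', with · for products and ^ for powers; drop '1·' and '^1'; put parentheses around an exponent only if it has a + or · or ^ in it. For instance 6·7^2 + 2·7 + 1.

step 0: 12 = 3^2 + 3; sub 4 for 3: 4^2 + 4; = 20; G_1 = 20−1 = 19
step 1: 19 = 4^2 + 3; sub 5 for 4: 5^2 + 3; = 28; G_2 = 28−1 = 27
step 2: 27 = 5^2 + 2; sub 6 for 5: 6^2 + 2; = 38; G_3 = 38−1 = 37
step 3: 37 = 6^2 + 1; sub 7 for 6: 7^2 + 1; = 50; G_4 = 50−1 = 49

7^2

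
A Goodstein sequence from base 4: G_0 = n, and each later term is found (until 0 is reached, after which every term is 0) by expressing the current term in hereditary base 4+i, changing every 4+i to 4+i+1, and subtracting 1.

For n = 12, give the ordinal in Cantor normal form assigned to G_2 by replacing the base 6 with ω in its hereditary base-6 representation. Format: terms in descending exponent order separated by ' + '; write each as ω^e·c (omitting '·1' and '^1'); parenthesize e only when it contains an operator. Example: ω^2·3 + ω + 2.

ω·2 + 3

[0] 12 ≡ 3·4 (base 4). Lift 5: 15. −1: 14.
[1] 14 ≡ 2·5 + 4 (base 5). Lift 6: 16. −1: 15.
[2] 15 ≡ 2·6 + 3 (base 6). Lift 7: 17. −1: 16.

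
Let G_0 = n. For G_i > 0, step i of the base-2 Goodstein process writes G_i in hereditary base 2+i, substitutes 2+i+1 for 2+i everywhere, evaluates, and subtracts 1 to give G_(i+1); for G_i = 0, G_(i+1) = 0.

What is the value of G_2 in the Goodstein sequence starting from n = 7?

259

(0) 7|_2 = 2^2 + 2 + 1 ↦ 3^3 + 3 + 1|_3 = 31 ⇒ 30
(1) 30|_3 = 3^3 + 3 ↦ 4^4 + 4|_4 = 260 ⇒ 259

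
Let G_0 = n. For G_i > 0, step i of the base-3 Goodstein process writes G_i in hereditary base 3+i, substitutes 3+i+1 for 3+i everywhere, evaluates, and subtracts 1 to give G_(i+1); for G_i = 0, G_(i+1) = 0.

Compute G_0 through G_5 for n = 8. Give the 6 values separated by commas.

8, 9, 10, 11, 11, 11

[0] 8 ≡ 2·3 + 2 (base 3). Lift 4: 10. −1: 9.
[1] 9 ≡ 2·4 + 1 (base 4). Lift 5: 11. −1: 10.
[2] 10 ≡ 2·5 (base 5). Lift 6: 12. −1: 11.
[3] 11 ≡ 6 + 5 (base 6). Lift 7: 12. −1: 11.
[4] 11 ≡ 7 + 4 (base 7). Lift 8: 12. −1: 11.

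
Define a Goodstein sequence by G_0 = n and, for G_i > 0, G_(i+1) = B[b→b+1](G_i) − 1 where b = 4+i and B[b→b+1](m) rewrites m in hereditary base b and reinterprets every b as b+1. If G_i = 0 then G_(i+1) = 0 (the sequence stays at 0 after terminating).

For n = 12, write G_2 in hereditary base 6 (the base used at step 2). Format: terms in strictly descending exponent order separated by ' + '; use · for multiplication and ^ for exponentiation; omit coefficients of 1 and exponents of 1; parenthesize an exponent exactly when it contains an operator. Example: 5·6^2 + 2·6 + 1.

G_0=12  [base 4] 3·4  →[4↦5]→  3·5 = 15  −1 ⇒ G_1=14
G_1=14  [base 5] 2·5 + 4  →[5↦6]→  2·6 + 4 = 16  −1 ⇒ G_2=15
G_2=15  [base 6] 2·6 + 3  →[6↦7]→  2·7 + 3 = 17  −1 ⇒ G_3=16

2·6 + 3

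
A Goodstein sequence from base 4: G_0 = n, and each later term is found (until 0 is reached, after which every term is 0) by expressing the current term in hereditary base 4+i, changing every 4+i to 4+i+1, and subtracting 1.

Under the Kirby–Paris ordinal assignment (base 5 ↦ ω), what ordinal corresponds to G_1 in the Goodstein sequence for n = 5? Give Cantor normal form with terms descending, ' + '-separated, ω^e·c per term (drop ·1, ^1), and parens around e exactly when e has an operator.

G_0 = 5. HB_4(5) = 4 + 1. Bump = 6. G_1 = 5.
G_1 = 5. HB_5(5) = 5. Bump = 6. G_2 = 5.

ω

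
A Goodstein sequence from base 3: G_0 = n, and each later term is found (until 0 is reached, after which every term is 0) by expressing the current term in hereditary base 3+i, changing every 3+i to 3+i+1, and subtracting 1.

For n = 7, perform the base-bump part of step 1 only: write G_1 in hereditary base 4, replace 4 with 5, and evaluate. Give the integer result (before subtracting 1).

10

i=0: 7 = 2·3 + 1 (b=3); 3→4: 2·4 + 1 = 9; 9−1 = 8
i=1: 8 = 2·4 (b=4); 4→5: 2·5 = 10; 10−1 = 9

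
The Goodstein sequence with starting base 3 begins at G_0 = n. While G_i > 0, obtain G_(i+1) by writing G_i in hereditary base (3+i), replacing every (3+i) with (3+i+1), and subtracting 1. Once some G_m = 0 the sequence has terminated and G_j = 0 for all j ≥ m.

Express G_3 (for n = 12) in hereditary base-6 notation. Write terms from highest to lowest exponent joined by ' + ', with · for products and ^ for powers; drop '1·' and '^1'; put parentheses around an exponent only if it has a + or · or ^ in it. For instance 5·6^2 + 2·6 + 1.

base 3: 12 = 3^2 + 3; at 4: 4^2 + 4 = 20; next = 19
base 4: 19 = 4^2 + 3; at 5: 5^2 + 3 = 28; next = 27
base 5: 27 = 5^2 + 2; at 6: 6^2 + 2 = 38; next = 37
base 6: 37 = 6^2 + 1; at 7: 7^2 + 1 = 50; next = 49

6^2 + 1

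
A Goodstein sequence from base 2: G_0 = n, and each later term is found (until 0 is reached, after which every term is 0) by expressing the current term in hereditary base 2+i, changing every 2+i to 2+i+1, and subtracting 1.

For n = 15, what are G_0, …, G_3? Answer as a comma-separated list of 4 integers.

15, 111, 1283, 18752

15 —HB2→ 2^(2 + 1) + 2^2 + 2 + 1 —bump→ 3^(3 + 1) + 3^3 + 3 + 1 = 112 —(−1)→ 111
111 —HB3→ 3^(3 + 1) + 3^3 + 3 —bump→ 4^(4 + 1) + 4^4 + 4 = 1284 —(−1)→ 1283
1283 —HB4→ 4^(4 + 1) + 4^4 + 3 —bump→ 5^(5 + 1) + 5^5 + 3 = 18753 —(−1)→ 18752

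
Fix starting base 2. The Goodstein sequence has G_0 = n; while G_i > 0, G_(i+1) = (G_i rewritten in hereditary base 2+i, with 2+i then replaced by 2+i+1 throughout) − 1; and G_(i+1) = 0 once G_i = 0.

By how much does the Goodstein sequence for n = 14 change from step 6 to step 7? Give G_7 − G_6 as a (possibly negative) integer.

3352711577

14 —HB2→ 2^(2 + 1) + 2^2 + 2 —bump→ 3^(3 + 1) + 3^3 + 3 = 111 —(−1)→ 110
110 —HB3→ 3^(3 + 1) + 3^3 + 2 —bump→ 4^(4 + 1) + 4^4 + 2 = 1282 —(−1)→ 1281
1281 —HB4→ 4^(4 + 1) + 4^4 + 1 —bump→ 5^(5 + 1) + 5^5 + 1 = 18751 —(−1)→ 18750
18750 —HB5→ 5^(5 + 1) + 5^5 —bump→ 6^(6 + 1) + 6^6 = 326592 —(−1)→ 326591
326591 —HB6→ 6^(6 + 1) + 5·6^5 + 5·6^4 + 5·6^3 + 5·6^2 + 5·6 + 5 —bump→ 7^(7 + 1) + 5·7^5 + 5·7^4 + 5·7^3 + 5·7^2 + 5·7 + 5 = 5862841 —(−1)→ 5862840
5862840 —HB7→ 7^(7 + 1) + 5·7^5 + 5·7^4 + 5·7^3 + 5·7^2 + 5·7 + 4 —bump→ 8^(8 + 1) + 5·8^5 + 5·8^4 + 5·8^3 + 5·8^2 + 5·8 + 4 = 134404972 —(−1)→ 134404971
134404971 —HB8→ 8^(8 + 1) + 5·8^5 + 5·8^4 + 5·8^3 + 5·8^2 + 5·8 + 3 —bump→ 9^(9 + 1) + 5·9^5 + 5·9^4 + 5·9^3 + 5·9^2 + 5·9 + 3 = 3487116549 —(−1)→ 3487116548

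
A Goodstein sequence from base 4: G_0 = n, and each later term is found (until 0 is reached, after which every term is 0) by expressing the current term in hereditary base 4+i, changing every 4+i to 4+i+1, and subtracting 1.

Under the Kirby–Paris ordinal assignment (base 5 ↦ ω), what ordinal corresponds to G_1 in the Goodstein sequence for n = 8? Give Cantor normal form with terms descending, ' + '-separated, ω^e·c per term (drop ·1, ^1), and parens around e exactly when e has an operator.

(0) 8|_4 = 2·4 ↦ 2·5|_5 = 10 ⇒ 9
(1) 9|_5 = 5 + 4 ↦ 6 + 4|_6 = 10 ⇒ 9

ω + 4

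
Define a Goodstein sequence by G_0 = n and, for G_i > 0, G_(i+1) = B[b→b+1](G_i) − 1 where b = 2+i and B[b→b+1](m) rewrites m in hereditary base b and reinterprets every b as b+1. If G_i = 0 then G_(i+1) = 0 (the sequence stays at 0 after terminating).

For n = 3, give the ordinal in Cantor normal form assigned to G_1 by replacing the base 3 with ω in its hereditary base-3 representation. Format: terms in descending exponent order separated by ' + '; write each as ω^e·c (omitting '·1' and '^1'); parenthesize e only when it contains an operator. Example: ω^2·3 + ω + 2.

G_0 = 3. HB_2(3) = 2 + 1. Bump = 4. G_1 = 3.
G_1 = 3. HB_3(3) = 3. Bump = 4. G_2 = 3.

ω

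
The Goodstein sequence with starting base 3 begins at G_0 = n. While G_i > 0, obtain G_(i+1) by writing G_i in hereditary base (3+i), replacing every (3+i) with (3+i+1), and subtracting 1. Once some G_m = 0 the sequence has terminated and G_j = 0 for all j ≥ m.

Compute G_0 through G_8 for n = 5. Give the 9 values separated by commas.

step 0: 5 = 3 + 2; sub 4 for 3: 4 + 2; = 6; G_1 = 6−1 = 5
step 1: 5 = 4 + 1; sub 5 for 4: 5 + 1; = 6; G_2 = 6−1 = 5
step 2: 5 = 5; sub 6 for 5: 6; = 6; G_3 = 6−1 = 5
step 3: 5 = 5; sub 7 for 6: 5; = 5; G_4 = 5−1 = 4
step 4: 4 = 4; sub 8 for 7: 4; = 4; G_5 = 4−1 = 3
step 5: 3 = 3; sub 9 for 8: 3; = 3; G_6 = 3−1 = 2
step 6: 2 = 2; sub 10 for 9: 2; = 2; G_7 = 2−1 = 1
step 7: 1 = 1; sub 11 for 10: 1; = 1; G_8 = 1−1 = 0

5, 5, 5, 5, 4, 3, 2, 1, 0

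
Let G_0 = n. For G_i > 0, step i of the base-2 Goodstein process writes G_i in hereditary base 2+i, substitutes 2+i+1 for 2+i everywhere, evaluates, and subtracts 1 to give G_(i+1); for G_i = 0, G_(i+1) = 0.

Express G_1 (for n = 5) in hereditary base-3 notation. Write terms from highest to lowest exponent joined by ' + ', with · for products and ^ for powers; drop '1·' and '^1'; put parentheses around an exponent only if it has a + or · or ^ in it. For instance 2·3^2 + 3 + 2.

i=0: 5 = 2^2 + 1 (b=2); 2→3: 3^3 + 1 = 28; 28−1 = 27
i=1: 27 = 3^3 (b=3); 3→4: 4^4 = 256; 256−1 = 255

3^3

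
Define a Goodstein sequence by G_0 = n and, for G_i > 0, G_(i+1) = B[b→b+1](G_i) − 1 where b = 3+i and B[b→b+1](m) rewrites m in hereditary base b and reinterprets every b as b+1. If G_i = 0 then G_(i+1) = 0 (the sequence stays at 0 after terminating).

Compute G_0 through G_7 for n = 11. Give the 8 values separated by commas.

11, 17, 25, 35, 39, 43, 47, 51

G_0 = 11. HB_3(11) = 3^2 + 2. Bump = 18. G_1 = 17.
G_1 = 17. HB_4(17) = 4^2 + 1. Bump = 26. G_2 = 25.
G_2 = 25. HB_5(25) = 5^2. Bump = 36. G_3 = 35.
G_3 = 35. HB_6(35) = 5·6 + 5. Bump = 40. G_4 = 39.
G_4 = 39. HB_7(39) = 5·7 + 4. Bump = 44. G_5 = 43.
G_5 = 43. HB_8(43) = 5·8 + 3. Bump = 48. G_6 = 47.
G_6 = 47. HB_9(47) = 5·9 + 2. Bump = 52. G_7 = 51.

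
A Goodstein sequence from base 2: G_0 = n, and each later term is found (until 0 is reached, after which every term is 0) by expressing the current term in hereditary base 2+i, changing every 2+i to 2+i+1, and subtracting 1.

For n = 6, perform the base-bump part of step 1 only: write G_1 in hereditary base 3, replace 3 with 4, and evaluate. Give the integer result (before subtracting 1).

258

G_0=6  [base 2] 2^2 + 2  →[2↦3]→  3^3 + 3 = 30  −1 ⇒ G_1=29
G_1=29  [base 3] 3^3 + 2  →[3↦4]→  4^4 + 2 = 258  −1 ⇒ G_2=257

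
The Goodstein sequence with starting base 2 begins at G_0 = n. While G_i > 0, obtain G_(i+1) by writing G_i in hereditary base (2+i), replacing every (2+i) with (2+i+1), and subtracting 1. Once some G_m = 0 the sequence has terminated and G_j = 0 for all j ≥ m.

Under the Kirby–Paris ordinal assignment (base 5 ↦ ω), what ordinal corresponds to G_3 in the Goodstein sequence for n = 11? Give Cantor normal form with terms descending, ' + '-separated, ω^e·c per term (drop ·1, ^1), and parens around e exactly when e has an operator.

ω^(ω + 1) + 2

G_0 = 11. HB_2(11) = 2^(2 + 1) + 2 + 1. Bump = 85. G_1 = 84.
G_1 = 84. HB_3(84) = 3^(3 + 1) + 3. Bump = 1028. G_2 = 1027.
G_2 = 1027. HB_4(1027) = 4^(4 + 1) + 3. Bump = 15628. G_3 = 15627.
G_3 = 15627. HB_5(15627) = 5^(5 + 1) + 2. Bump = 279938. G_4 = 279937.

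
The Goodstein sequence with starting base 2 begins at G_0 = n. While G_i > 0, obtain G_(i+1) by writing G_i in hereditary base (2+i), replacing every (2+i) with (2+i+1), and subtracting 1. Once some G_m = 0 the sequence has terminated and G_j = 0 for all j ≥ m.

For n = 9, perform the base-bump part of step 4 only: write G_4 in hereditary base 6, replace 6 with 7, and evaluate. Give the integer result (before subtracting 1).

2471827

(0) 9|_2 = 2^(2 + 1) + 1 ↦ 3^(3 + 1) + 1|_3 = 82 ⇒ 81
(1) 81|_3 = 3^(3 + 1) ↦ 4^(4 + 1)|_4 = 1024 ⇒ 1023
(2) 1023|_4 = 3·4^4 + 3·4^3 + 3·4^2 + 3·4 + 3 ↦ 3·5^5 + 3·5^3 + 3·5^2 + 3·5 + 3|_5 = 9843 ⇒ 9842
(3) 9842|_5 = 3·5^5 + 3·5^3 + 3·5^2 + 3·5 + 2 ↦ 3·6^6 + 3·6^3 + 3·6^2 + 3·6 + 2|_6 = 140744 ⇒ 140743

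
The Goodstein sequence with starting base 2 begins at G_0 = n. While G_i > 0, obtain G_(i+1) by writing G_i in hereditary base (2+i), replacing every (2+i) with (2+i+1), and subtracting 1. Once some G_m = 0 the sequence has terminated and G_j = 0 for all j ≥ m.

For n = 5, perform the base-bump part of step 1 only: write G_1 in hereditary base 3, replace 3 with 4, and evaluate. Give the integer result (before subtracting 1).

256

G_0=5  [base 2] 2^2 + 1  →[2↦3]→  3^3 + 1 = 28  −1 ⇒ G_1=27
G_1=27  [base 3] 3^3  →[3↦4]→  4^4 = 256  −1 ⇒ G_2=255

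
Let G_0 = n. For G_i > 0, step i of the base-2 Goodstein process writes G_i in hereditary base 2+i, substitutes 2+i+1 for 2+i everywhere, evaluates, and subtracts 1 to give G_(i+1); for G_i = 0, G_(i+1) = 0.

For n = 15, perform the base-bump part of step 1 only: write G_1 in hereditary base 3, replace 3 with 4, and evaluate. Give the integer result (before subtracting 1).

G_0=15  [base 2] 2^(2 + 1) + 2^2 + 2 + 1  →[2↦3]→  3^(3 + 1) + 3^3 + 3 + 1 = 112  −1 ⇒ G_1=111
G_1=111  [base 3] 3^(3 + 1) + 3^3 + 3  →[3↦4]→  4^(4 + 1) + 4^4 + 4 = 1284  −1 ⇒ G_2=1283

1284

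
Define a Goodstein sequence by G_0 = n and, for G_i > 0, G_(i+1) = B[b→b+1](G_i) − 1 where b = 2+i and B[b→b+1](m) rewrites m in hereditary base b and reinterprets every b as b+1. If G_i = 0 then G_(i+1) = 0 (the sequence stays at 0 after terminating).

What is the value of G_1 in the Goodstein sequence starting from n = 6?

29

[0] 6 ≡ 2^2 + 2 (base 2). Lift 3: 30. −1: 29.
[1] 29 ≡ 3^3 + 2 (base 3). Lift 4: 258. −1: 257.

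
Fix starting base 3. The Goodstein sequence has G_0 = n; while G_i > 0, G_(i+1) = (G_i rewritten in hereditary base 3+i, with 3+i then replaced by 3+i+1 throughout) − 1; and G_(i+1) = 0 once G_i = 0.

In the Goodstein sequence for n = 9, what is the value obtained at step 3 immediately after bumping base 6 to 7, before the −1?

22

G_0=9  [base 3] 3^2  →[3↦4]→  4^2 = 16  −1 ⇒ G_1=15
G_1=15  [base 4] 3·4 + 3  →[4↦5]→  3·5 + 3 = 18  −1 ⇒ G_2=17
G_2=17  [base 5] 3·5 + 2  →[5↦6]→  3·6 + 2 = 20  −1 ⇒ G_3=19
G_3=19  [base 6] 3·6 + 1  →[6↦7]→  3·7 + 1 = 22  −1 ⇒ G_4=21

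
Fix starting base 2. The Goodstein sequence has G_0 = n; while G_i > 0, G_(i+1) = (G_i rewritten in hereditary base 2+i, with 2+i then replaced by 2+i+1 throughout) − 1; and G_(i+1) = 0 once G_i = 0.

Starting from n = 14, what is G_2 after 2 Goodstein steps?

base 2: 14 = 2^(2 + 1) + 2^2 + 2; at 3: 3^(3 + 1) + 3^3 + 3 = 111; next = 110
base 3: 110 = 3^(3 + 1) + 3^3 + 2; at 4: 4^(4 + 1) + 4^4 + 2 = 1282; next = 1281

1281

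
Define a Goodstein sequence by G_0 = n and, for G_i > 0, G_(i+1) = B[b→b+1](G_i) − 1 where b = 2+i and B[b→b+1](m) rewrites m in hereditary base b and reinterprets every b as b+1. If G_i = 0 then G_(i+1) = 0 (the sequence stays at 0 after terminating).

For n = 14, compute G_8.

[0] 14 ≡ 2^(2 + 1) + 2^2 + 2 (base 2). Lift 3: 111. −1: 110.
[1] 110 ≡ 3^(3 + 1) + 3^3 + 2 (base 3). Lift 4: 1282. −1: 1281.
[2] 1281 ≡ 4^(4 + 1) + 4^4 + 1 (base 4). Lift 5: 18751. −1: 18750.
[3] 18750 ≡ 5^(5 + 1) + 5^5 (base 5). Lift 6: 326592. −1: 326591.
[4] 326591 ≡ 6^(6 + 1) + 5·6^5 + 5·6^4 + 5·6^3 + 5·6^2 + 5·6 + 5 (base 6). Lift 7: 5862841. −1: 5862840.
[5] 5862840 ≡ 7^(7 + 1) + 5·7^5 + 5·7^4 + 5·7^3 + 5·7^2 + 5·7 + 4 (base 7). Lift 8: 134404972. −1: 134404971.
[6] 134404971 ≡ 8^(8 + 1) + 5·8^5 + 5·8^4 + 5·8^3 + 5·8^2 + 5·8 + 3 (base 8). Lift 9: 3487116549. −1: 3487116548.
[7] 3487116548 ≡ 9^(9 + 1) + 5·9^5 + 5·9^4 + 5·9^3 + 5·9^2 + 5·9 + 2 (base 9). Lift 10: 100000555552. −1: 100000555551.

100000555551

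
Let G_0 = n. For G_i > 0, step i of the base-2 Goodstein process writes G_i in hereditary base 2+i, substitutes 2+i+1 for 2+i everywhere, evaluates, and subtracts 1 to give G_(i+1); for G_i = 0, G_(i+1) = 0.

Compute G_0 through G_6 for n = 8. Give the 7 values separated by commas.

8 —HB2→ 2^(2 + 1) —bump→ 3^(3 + 1) = 81 —(−1)→ 80
80 —HB3→ 2·3^3 + 2·3^2 + 2·3 + 2 —bump→ 2·4^4 + 2·4^2 + 2·4 + 2 = 554 —(−1)→ 553
553 —HB4→ 2·4^4 + 2·4^2 + 2·4 + 1 —bump→ 2·5^5 + 2·5^2 + 2·5 + 1 = 6311 —(−1)→ 6310
6310 —HB5→ 2·5^5 + 2·5^2 + 2·5 —bump→ 2·6^6 + 2·6^2 + 2·6 = 93396 —(−1)→ 93395
93395 —HB6→ 2·6^6 + 2·6^2 + 6 + 5 —bump→ 2·7^7 + 2·7^2 + 7 + 5 = 1647196 —(−1)→ 1647195
1647195 —HB7→ 2·7^7 + 2·7^2 + 7 + 4 —bump→ 2·8^8 + 2·8^2 + 8 + 4 = 33554572 —(−1)→ 33554571

8, 80, 553, 6310, 93395, 1647195, 33554571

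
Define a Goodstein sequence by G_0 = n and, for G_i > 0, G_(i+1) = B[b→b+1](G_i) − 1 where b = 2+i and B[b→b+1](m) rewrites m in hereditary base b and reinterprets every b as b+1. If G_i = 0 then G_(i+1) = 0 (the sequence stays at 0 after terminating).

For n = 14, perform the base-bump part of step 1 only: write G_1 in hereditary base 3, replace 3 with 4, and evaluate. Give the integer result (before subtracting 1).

1282

(0) 14|_2 = 2^(2 + 1) + 2^2 + 2 ↦ 3^(3 + 1) + 3^3 + 3|_3 = 111 ⇒ 110
(1) 110|_3 = 3^(3 + 1) + 3^3 + 2 ↦ 4^(4 + 1) + 4^4 + 2|_4 = 1282 ⇒ 1281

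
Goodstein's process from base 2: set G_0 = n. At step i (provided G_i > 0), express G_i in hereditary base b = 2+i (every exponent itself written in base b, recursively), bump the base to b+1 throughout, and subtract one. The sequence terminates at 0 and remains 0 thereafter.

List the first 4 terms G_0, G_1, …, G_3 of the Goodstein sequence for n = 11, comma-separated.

(0) 11|_2 = 2^(2 + 1) + 2 + 1 ↦ 3^(3 + 1) + 3 + 1|_3 = 85 ⇒ 84
(1) 84|_3 = 3^(3 + 1) + 3 ↦ 4^(4 + 1) + 4|_4 = 1028 ⇒ 1027
(2) 1027|_4 = 4^(4 + 1) + 3 ↦ 5^(5 + 1) + 3|_5 = 15628 ⇒ 15627

11, 84, 1027, 15627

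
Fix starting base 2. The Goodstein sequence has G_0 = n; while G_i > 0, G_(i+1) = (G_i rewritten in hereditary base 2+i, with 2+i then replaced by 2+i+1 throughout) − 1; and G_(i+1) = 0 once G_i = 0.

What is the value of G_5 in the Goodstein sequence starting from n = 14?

(0) 14|_2 = 2^(2 + 1) + 2^2 + 2 ↦ 3^(3 + 1) + 3^3 + 3|_3 = 111 ⇒ 110
(1) 110|_3 = 3^(3 + 1) + 3^3 + 2 ↦ 4^(4 + 1) + 4^4 + 2|_4 = 1282 ⇒ 1281
(2) 1281|_4 = 4^(4 + 1) + 4^4 + 1 ↦ 5^(5 + 1) + 5^5 + 1|_5 = 18751 ⇒ 18750
(3) 18750|_5 = 5^(5 + 1) + 5^5 ↦ 6^(6 + 1) + 6^6|_6 = 326592 ⇒ 326591
(4) 326591|_6 = 6^(6 + 1) + 5·6^5 + 5·6^4 + 5·6^3 + 5·6^2 + 5·6 + 5 ↦ 7^(7 + 1) + 5·7^5 + 5·7^4 + 5·7^3 + 5·7^2 + 5·7 + 5|_7 = 5862841 ⇒ 5862840
(5) 5862840|_7 = 7^(7 + 1) + 5·7^5 + 5·7^4 + 5·7^3 + 5·7^2 + 5·7 + 4 ↦ 8^(8 + 1) + 5·8^5 + 5·8^4 + 5·8^3 + 5·8^2 + 5·8 + 4|_8 = 134404972 ⇒ 134404971

5862840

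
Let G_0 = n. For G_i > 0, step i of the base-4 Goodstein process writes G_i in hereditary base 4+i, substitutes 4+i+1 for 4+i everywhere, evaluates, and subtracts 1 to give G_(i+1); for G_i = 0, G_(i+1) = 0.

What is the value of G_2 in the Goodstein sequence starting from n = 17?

35

i=0: 17 = 4^2 + 1 (b=4); 4→5: 5^2 + 1 = 26; 26−1 = 25
i=1: 25 = 5^2 (b=5); 5→6: 6^2 = 36; 36−1 = 35
i=2: 35 = 5·6 + 5 (b=6); 6→7: 5·7 + 5 = 40; 40−1 = 39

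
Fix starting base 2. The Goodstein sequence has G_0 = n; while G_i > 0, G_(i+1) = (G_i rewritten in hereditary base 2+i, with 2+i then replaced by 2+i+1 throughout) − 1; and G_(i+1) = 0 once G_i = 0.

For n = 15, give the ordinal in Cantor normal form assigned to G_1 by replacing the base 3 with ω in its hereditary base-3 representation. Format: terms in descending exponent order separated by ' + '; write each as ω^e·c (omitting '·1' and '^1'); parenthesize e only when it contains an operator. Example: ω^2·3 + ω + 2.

base 2: 15 = 2^(2 + 1) + 2^2 + 2 + 1; at 3: 3^(3 + 1) + 3^3 + 3 + 1 = 112; next = 111
base 3: 111 = 3^(3 + 1) + 3^3 + 3; at 4: 4^(4 + 1) + 4^4 + 4 = 1284; next = 1283

ω^(ω + 1) + ω^ω + ω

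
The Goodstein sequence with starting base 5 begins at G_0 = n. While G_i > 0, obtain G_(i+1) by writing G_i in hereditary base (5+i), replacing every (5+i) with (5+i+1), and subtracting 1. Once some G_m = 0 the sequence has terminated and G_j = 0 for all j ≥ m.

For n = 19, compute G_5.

(0) 19|_5 = 3·5 + 4 ↦ 3·6 + 4|_6 = 22 ⇒ 21
(1) 21|_6 = 3·6 + 3 ↦ 3·7 + 3|_7 = 24 ⇒ 23
(2) 23|_7 = 3·7 + 2 ↦ 3·8 + 2|_8 = 26 ⇒ 25
(3) 25|_8 = 3·8 + 1 ↦ 3·9 + 1|_9 = 28 ⇒ 27
(4) 27|_9 = 3·9 ↦ 3·10|_10 = 30 ⇒ 29
(5) 29|_10 = 2·10 + 9 ↦ 2·11 + 9|_11 = 31 ⇒ 30

29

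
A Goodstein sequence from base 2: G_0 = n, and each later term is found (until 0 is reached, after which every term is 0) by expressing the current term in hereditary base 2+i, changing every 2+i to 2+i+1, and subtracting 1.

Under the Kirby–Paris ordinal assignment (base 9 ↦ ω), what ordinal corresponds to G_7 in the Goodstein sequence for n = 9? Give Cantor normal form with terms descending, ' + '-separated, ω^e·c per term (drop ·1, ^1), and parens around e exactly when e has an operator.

ω^ω·3 + ω^3·3 + ω^2·3 + ω·2 + 6

G_0=9  [base 2] 2^(2 + 1) + 1  →[2↦3]→  3^(3 + 1) + 1 = 82  −1 ⇒ G_1=81
G_1=81  [base 3] 3^(3 + 1)  →[3↦4]→  4^(4 + 1) = 1024  −1 ⇒ G_2=1023
G_2=1023  [base 4] 3·4^4 + 3·4^3 + 3·4^2 + 3·4 + 3  →[4↦5]→  3·5^5 + 3·5^3 + 3·5^2 + 3·5 + 3 = 9843  −1 ⇒ G_3=9842
G_3=9842  [base 5] 3·5^5 + 3·5^3 + 3·5^2 + 3·5 + 2  →[5↦6]→  3·6^6 + 3·6^3 + 3·6^2 + 3·6 + 2 = 140744  −1 ⇒ G_4=140743
G_4=140743  [base 6] 3·6^6 + 3·6^3 + 3·6^2 + 3·6 + 1  →[6↦7]→  3·7^7 + 3·7^3 + 3·7^2 + 3·7 + 1 = 2471827  −1 ⇒ G_5=2471826
G_5=2471826  [base 7] 3·7^7 + 3·7^3 + 3·7^2 + 3·7  →[7↦8]→  3·8^8 + 3·8^3 + 3·8^2 + 3·8 = 50333400  −1 ⇒ G_6=50333399
G_6=50333399  [base 8] 3·8^8 + 3·8^3 + 3·8^2 + 2·8 + 7  →[8↦9]→  3·9^9 + 3·9^3 + 3·9^2 + 2·9 + 7 = 1162263922  −1 ⇒ G_7=1162263921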